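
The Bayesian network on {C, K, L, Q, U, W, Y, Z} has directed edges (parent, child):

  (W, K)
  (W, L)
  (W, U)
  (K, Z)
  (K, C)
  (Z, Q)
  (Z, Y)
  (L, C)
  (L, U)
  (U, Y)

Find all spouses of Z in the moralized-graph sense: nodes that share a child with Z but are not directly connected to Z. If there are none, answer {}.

Children of Z: Q, Y.
  Q has no other parent.
  Y also has parent U.
Excluding nodes already adjacent to Z (K, Q, Y), the co-parent-only contribution is {U}.

{U}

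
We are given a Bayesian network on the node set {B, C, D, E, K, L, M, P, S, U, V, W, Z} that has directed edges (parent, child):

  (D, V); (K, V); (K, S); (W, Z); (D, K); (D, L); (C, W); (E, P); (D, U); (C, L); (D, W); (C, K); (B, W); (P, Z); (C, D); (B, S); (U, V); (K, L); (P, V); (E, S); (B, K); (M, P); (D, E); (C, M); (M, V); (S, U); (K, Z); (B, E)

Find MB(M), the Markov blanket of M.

{C, D, E, K, P, U, V}

Ch(M) = {P, V}.
Pa(M) = {C}.
Other parents of M's children:
  parents(P) \ {M} = {E}.
  V also has parents D, K, P, U.
So the Markov blanket of M is {C, D, E, K, P, U, V}.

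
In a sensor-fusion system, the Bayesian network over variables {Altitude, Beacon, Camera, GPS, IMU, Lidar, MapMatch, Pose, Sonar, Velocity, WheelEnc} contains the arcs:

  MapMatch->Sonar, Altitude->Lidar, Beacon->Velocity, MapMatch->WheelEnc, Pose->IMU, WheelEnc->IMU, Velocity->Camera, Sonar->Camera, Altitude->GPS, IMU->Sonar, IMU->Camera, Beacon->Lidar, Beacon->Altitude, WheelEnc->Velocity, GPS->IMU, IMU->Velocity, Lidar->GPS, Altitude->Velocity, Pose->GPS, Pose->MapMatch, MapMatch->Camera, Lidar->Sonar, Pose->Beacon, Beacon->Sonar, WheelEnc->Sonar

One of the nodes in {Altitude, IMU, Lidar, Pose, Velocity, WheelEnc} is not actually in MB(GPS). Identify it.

Velocity

By definition, MB(GPS) is built from GPS's parents, GPS's children, and the co-parents of GPS.
GPS's parents: Altitude, Lidar, Pose.
Ch(GPS) = {IMU}.
For each child, the remaining parents (spouses of GPS):
  IMU: Pose, WheelEnc
MB(GPS) = {Altitude, IMU, Lidar, Pose, WheelEnc}.
Velocity is neither a parent, child, nor co-parent of GPS, so it does not belong.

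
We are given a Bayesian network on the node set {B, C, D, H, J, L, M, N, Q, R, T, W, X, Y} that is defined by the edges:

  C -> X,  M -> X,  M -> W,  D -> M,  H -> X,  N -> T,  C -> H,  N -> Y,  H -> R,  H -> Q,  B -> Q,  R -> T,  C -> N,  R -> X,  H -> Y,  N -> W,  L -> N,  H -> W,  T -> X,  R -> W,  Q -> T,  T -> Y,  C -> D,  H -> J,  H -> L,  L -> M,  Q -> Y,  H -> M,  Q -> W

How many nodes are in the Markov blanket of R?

Recall MB(v) = parents ∪ children ∪ spouses, where spouses are the other parents of v's children.
R's parents: H.
R has children T, W, X.
For each child, the remaining parents (spouses of R):
  T's other parents are N, Q.
  W also has parents H, M, N, Q.
  X's other parents are C, H, M, T.
MB(R) = {C, H, M, N, Q, T, W, X}, which has 8 nodes.

8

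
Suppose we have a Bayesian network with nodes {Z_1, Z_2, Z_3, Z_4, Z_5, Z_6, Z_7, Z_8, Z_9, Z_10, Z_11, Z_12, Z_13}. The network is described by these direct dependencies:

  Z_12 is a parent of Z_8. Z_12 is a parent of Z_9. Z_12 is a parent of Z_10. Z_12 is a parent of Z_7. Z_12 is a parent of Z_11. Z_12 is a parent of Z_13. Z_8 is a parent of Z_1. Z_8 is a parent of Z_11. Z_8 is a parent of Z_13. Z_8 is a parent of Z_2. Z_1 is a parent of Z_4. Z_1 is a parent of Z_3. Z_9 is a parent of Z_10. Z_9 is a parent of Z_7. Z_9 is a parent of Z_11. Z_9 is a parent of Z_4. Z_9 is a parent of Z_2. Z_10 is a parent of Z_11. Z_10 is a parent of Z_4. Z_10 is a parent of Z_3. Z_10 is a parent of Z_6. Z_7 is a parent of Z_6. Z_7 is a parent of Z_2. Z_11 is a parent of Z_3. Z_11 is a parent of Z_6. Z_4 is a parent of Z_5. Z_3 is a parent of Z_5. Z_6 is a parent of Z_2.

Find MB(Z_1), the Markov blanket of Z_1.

Recall MB(v) = parents ∪ children ∪ spouses, where spouses are the other parents of v's children.
Z_1's parents: Z_8.
Z_1 has children Z_3, Z_4.
For each child, the remaining parents (spouses of Z_1):
  parents(Z_4) \ {Z_1} = {Z_9, Z_10}.
  Z_3's other parents are Z_10, Z_11.
Taking the union gives {Z_3, Z_4, Z_8, Z_9, Z_10, Z_11}.

{Z_3, Z_4, Z_8, Z_9, Z_10, Z_11}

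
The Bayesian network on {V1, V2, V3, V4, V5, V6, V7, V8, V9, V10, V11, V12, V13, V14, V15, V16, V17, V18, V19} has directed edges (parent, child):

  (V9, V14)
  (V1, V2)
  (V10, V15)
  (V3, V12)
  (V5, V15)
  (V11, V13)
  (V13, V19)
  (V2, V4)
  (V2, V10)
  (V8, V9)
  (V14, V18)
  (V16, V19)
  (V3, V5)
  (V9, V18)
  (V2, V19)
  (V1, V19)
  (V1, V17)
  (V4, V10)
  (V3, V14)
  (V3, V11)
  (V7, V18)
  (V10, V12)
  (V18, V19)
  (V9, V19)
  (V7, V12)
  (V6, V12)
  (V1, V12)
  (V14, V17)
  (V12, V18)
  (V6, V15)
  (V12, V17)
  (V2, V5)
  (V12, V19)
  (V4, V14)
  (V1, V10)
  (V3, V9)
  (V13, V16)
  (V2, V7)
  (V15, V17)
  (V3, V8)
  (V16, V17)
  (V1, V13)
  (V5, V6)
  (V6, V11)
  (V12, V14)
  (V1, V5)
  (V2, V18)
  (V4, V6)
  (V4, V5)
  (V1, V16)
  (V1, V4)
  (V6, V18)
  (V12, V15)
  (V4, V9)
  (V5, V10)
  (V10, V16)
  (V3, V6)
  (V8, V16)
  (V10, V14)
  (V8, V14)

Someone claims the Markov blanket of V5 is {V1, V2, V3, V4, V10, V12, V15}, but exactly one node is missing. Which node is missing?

Pa(V5) = {V1, V2, V3, V4}.
V5 has children V6, V10, V15.
Parents of each child, excluding V5:
  V6: V3, V4
  V10: V1, V2, V4
  V15: V6, V10, V12
MB(V5) = {V1, V2, V3, V4, V6, V10, V12, V15}.
Comparing with the claimed set, V6 is missing.

V6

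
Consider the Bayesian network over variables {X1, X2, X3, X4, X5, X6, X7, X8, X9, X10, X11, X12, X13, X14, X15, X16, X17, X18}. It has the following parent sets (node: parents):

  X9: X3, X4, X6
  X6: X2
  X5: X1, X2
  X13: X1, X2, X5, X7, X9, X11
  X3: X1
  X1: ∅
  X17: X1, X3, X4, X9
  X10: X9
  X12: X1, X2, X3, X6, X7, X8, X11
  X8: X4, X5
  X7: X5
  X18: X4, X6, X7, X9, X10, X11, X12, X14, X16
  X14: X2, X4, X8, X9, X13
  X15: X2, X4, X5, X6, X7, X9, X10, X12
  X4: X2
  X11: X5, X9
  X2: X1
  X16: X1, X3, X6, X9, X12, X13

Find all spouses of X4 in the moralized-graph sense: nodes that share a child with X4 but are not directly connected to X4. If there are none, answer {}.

{X1, X3, X5, X6, X7, X10, X11, X12, X13, X16}

Children of X4: X8, X9, X14, X15, X17, X18.
  X8's other parent is X5.
  X9's other parents are X3, X6.
  X14 also has parents X2, X8, X9, X13.
  X15's other parents are X2, X5, X6, X7, X9, X10, X12.
  X17's other parents are X1, X3, X9.
  parents(X18) \ {X4} = {X6, X7, X9, X10, X11, X12, X14, X16}.
Excluding nodes already adjacent to X4 (X2, X8, X9, X14, X15, X17, X18), the co-parent-only contribution is {X1, X3, X5, X6, X7, X10, X11, X12, X13, X16}.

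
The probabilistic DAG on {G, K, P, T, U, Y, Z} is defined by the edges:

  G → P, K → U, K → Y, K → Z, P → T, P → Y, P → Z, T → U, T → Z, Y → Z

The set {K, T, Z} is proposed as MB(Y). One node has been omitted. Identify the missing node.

Recall MB(v) = parents ∪ children ∪ spouses, where spouses are the other parents of v's children.
Y's parents: K, P.
Ch(Y) = {Z}.
Co-parents of Y (other parents of its children):
  parents(Z) \ {Y} = {K, P, T}.
MB(Y) = {K, P, T, Z}.
Comparing with the claimed set, P is missing.

P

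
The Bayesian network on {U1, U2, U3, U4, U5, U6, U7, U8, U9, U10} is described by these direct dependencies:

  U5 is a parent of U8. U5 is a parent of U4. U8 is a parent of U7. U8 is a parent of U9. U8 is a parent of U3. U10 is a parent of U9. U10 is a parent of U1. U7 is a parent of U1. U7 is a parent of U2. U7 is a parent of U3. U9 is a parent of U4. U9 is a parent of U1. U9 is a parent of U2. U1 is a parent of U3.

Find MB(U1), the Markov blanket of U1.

Pa(U1) = {U7, U9, U10}.
U1's children: U3.
For each child, the remaining parents (spouses of U1):
  parents(U3) \ {U1} = {U7, U8}.
Union: {U7, U9, U10} ∪ {U3} ∪ {U7, U8} = {U3, U7, U8, U9, U10}.

{U3, U7, U8, U9, U10}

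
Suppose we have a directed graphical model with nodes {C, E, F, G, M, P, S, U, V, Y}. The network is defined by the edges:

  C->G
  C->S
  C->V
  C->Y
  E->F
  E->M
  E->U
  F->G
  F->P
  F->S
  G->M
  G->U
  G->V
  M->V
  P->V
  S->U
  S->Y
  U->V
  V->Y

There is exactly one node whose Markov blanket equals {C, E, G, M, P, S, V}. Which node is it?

U

The target node must have every member of {C, E, G, M, P, S, V} as a parent, child, or co-parent, and no others.
Parents of U: E, G, S; children: V; co-parents: C, G, M, P.
These exactly cover the given set, so the node is U.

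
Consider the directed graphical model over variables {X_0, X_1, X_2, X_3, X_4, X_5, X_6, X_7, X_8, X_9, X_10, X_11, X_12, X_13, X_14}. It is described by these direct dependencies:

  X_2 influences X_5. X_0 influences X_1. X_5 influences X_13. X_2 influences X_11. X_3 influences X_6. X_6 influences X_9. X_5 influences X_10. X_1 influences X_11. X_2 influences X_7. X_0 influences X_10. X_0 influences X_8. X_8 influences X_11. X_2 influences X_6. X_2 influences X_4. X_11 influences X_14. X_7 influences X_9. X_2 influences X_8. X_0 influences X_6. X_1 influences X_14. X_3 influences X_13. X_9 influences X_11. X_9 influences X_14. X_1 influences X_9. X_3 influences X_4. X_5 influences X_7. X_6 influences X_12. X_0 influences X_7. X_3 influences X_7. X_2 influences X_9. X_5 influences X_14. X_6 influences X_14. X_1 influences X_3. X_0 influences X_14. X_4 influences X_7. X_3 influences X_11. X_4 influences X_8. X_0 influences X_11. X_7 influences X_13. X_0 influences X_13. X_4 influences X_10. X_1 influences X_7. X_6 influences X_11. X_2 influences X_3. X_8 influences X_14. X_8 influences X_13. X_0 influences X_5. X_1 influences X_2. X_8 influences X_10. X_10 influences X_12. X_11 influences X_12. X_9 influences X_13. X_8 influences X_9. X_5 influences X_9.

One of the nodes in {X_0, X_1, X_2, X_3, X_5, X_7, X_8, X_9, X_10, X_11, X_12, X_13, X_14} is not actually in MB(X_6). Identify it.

X_13

By definition, MB(X_6) is built from X_6's parents, X_6's children, and the co-parents of X_6.
Pa(X_6) = {X_0, X_2, X_3}.
Ch(X_6) = {X_9, X_11, X_12, X_14}.
Other parents of X_6's children:
  parents(X_9) \ {X_6} = {X_1, X_2, X_5, X_7, X_8}.
  X_11 also has parents X_0, X_1, X_2, X_3, X_8, X_9.
  X_12's other parents are X_10, X_11.
  parents(X_14) \ {X_6} = {X_0, X_1, X_5, X_8, X_9, X_11}.
MB(X_6) = {X_0, X_1, X_2, X_3, X_5, X_7, X_8, X_9, X_10, X_11, X_12, X_14}.
X_13 is neither a parent, child, nor co-parent of X_6, so it does not belong.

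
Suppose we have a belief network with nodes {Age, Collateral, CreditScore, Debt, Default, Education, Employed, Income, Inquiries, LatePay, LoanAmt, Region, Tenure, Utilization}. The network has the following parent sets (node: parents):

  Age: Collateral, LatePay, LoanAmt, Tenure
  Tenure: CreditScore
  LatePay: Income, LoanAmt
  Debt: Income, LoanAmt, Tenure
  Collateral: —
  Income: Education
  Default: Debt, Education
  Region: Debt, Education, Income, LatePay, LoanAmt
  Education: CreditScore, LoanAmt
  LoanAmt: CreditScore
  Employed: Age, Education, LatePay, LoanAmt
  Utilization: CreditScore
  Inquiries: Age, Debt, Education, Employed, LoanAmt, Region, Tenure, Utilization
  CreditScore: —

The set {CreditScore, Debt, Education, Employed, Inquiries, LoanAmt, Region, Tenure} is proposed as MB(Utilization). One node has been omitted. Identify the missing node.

Age

Utilization's parents: CreditScore.
Children of Utilization: Inquiries.
Co-parents of Utilization (other parents of its children):
  Inquiries also has parents Age, Debt, Education, Employed, LoanAmt, Region, Tenure.
MB(Utilization) = {Age, CreditScore, Debt, Education, Employed, Inquiries, LoanAmt, Region, Tenure}.
Comparing with the claimed set, Age is missing.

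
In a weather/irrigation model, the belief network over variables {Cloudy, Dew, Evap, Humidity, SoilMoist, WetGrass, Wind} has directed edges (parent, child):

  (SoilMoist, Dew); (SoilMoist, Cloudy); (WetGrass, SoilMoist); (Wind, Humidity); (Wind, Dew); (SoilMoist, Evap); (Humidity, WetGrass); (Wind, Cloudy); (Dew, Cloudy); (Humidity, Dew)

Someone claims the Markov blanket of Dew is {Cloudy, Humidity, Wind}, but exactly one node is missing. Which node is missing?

A node's Markov blanket = Pa ∪ Ch ∪ (parents of Ch other than the node itself).
Dew's parents: Humidity, SoilMoist, Wind.
Ch(Dew) = {Cloudy}.
Parents of each child, excluding Dew:
  Cloudy also has parents SoilMoist, Wind.
MB(Dew) = {Cloudy, Humidity, SoilMoist, Wind}.
Comparing with the claimed set, SoilMoist is missing.

SoilMoist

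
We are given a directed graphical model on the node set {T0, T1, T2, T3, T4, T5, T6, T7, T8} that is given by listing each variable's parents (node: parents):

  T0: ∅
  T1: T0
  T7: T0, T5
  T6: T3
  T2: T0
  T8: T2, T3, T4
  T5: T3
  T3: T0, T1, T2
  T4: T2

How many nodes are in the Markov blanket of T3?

7

Parents of T3: T0, T1, T2.
Children of T3: T5, T6, T8.
Co-parents of T3 (other parents of its children):
  T5: —
  T6: —
  T8: T2, T4
MB(T3) = {T0, T1, T2, T4, T5, T6, T8}, which has 7 nodes.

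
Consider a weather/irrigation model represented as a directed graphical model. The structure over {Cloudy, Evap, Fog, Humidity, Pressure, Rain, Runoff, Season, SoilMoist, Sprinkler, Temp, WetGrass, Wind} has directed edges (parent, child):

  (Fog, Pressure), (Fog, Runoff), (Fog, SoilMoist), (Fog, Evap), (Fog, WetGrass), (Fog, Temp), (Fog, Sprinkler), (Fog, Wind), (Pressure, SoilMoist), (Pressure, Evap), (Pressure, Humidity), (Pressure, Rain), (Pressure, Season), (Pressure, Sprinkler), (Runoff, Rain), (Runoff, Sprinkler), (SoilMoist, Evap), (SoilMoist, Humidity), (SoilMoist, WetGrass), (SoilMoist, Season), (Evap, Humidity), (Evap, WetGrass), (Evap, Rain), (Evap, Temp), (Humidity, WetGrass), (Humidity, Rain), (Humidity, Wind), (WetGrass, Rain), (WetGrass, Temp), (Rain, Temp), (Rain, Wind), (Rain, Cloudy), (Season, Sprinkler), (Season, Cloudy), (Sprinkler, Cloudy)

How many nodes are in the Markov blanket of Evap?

Parents of Evap: Fog, Pressure, SoilMoist.
Children of Evap: Humidity, Rain, Temp, WetGrass.
Parents of each child, excluding Evap:
  Humidity: Pressure, SoilMoist
  WetGrass: Fog, Humidity, SoilMoist
  Rain: Humidity, Pressure, Runoff, WetGrass
  Temp: Fog, Rain, WetGrass
MB(Evap) = {Fog, Humidity, Pressure, Rain, Runoff, SoilMoist, Temp, WetGrass}, which has 8 nodes.

8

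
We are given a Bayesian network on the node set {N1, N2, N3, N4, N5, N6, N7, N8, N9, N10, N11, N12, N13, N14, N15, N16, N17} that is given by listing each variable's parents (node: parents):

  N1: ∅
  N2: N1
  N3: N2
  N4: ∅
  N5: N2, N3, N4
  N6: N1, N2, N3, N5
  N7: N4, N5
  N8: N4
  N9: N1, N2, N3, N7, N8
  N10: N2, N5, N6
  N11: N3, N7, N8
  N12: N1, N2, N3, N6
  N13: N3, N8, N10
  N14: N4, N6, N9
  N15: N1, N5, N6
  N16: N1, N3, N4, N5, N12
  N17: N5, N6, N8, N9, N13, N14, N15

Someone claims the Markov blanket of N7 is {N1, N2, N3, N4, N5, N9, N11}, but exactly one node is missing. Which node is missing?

N8

Recall MB(v) = parents ∪ children ∪ spouses, where spouses are the other parents of v's children.
N7 has parents N4, N5.
Ch(N7) = {N9, N11}.
Parents of each child, excluding N7:
  N9 also has parents N1, N2, N3, N8.
  N11's other parents are N3, N8.
MB(N7) = {N1, N2, N3, N4, N5, N8, N9, N11}.
Comparing with the claimed set, N8 is missing.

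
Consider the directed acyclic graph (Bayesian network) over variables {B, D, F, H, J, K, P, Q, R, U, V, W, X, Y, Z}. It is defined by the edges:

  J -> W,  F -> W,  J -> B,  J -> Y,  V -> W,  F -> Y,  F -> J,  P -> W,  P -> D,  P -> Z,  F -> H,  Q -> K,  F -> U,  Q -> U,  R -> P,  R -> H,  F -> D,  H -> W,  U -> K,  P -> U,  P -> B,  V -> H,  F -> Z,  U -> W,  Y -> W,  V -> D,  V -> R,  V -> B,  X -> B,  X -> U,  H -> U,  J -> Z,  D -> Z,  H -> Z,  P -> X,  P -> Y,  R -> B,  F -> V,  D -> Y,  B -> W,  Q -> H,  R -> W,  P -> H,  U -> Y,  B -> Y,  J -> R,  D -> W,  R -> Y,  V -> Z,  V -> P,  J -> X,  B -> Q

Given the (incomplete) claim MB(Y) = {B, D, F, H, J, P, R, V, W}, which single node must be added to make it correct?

By definition, MB(Y) is built from Y's parents, Y's children, and the co-parents of Y.
Ch(Y) = {W}.
Y's parents: B, D, F, J, P, R, U.
Co-parents of Y (other parents of its children):
  W: B, D, F, H, J, P, R, U, V
MB(Y) = {B, D, F, H, J, P, R, U, V, W}.
Comparing with the claimed set, U is missing.

U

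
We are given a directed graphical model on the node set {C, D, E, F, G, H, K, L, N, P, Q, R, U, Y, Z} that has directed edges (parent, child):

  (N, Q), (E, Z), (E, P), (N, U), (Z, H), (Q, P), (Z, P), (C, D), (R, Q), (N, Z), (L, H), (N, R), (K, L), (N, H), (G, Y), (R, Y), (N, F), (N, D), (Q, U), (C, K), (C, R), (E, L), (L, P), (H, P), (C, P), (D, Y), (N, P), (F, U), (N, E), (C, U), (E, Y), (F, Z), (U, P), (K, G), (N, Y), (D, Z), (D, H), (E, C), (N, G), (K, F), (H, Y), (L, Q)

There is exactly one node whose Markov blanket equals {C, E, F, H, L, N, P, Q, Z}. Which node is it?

The target node must have every member of {C, E, F, H, L, N, P, Q, Z} as a parent, child, or co-parent, and no others.
Parents of U: C, F, N, Q; children: P; co-parents: C, E, H, L, N, Q, Z.
These exactly cover the given set, so the node is U.

U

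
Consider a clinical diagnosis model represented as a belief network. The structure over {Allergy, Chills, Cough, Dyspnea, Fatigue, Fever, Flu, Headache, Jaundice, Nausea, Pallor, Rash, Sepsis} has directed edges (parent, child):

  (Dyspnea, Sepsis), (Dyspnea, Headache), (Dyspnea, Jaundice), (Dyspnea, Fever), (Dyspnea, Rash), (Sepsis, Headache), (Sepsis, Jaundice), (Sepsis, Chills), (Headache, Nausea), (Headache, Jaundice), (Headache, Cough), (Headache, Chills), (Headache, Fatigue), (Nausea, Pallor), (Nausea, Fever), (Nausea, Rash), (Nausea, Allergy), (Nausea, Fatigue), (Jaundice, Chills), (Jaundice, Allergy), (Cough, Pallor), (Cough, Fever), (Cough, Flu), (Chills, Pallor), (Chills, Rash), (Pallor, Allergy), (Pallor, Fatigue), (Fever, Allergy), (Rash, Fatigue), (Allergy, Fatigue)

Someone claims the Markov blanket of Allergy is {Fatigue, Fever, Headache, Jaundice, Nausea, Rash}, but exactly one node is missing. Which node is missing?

Ch(Allergy) = {Fatigue}.
Allergy's parents: Fever, Jaundice, Nausea, Pallor.
Co-parents of Allergy (other parents of its children):
  Fatigue also has parents Headache, Nausea, Pallor, Rash.
MB(Allergy) = {Fatigue, Fever, Headache, Jaundice, Nausea, Pallor, Rash}.
Comparing with the claimed set, Pallor is missing.

Pallor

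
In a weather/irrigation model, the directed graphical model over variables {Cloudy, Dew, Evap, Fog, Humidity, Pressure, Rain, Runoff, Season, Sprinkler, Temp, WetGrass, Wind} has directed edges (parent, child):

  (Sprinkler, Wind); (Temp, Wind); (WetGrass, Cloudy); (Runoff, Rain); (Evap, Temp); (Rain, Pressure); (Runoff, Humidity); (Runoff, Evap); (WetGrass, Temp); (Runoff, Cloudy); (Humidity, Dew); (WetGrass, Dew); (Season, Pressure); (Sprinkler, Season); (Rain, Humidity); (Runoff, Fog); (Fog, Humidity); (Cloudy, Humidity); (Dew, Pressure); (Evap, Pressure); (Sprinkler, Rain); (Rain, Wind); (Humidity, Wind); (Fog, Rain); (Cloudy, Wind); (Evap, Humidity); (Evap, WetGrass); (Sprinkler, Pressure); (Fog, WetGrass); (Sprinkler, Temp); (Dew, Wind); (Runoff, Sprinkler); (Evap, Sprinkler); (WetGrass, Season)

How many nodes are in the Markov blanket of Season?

Ch(Season) = {Pressure}.
Parents of Season: Sprinkler, WetGrass.
Other parents of Season's children:
  Pressure also has parents Dew, Evap, Rain, Sprinkler.
MB(Season) = {Dew, Evap, Pressure, Rain, Sprinkler, WetGrass}, which has 6 nodes.

6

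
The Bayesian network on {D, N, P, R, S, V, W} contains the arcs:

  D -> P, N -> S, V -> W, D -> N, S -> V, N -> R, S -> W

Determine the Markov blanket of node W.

{S, V}

Ch(W) = {}.
W has parents S, V.
W has no children, so there are no co-parents.
Taking the union gives {S, V}.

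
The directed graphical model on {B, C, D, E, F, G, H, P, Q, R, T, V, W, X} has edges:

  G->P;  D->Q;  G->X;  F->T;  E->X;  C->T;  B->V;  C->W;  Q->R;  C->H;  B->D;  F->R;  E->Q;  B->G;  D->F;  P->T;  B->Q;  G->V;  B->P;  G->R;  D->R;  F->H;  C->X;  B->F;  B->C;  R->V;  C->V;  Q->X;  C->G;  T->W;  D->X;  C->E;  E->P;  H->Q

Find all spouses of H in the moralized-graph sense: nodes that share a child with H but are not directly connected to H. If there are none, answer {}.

Children of H: Q.
  Q: B, D, E
Excluding nodes already adjacent to H (C, F, Q), the co-parent-only contribution is {B, D, E}.

{B, D, E}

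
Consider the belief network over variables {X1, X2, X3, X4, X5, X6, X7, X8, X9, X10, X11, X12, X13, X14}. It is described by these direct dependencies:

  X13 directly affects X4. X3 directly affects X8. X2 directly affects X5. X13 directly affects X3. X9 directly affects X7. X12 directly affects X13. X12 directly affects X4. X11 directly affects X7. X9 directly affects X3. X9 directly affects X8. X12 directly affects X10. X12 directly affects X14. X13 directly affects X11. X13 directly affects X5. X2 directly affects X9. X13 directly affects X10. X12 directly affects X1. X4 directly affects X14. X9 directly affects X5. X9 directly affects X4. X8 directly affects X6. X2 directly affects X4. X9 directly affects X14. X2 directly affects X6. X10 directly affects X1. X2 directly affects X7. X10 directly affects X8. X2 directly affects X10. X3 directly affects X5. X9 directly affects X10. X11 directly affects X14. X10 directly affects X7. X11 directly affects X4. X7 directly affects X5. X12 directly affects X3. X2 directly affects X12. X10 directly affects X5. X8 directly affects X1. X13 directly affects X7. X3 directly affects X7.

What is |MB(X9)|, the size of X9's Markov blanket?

The Markov blanket of a node is its parents, its children, and the other parents of its children.
Children of X9: X3, X4, X5, X7, X8, X10, X14.
X9 has parent X2.
Other parents of X9's children:
  X10 also has parents X2, X12, X13.
  X3's other parents are X12, X13.
  parents(X8) \ {X9} = {X3, X10}.
  X4 also has parents X2, X11, X12, X13.
  parents(X7) \ {X9} = {X2, X3, X10, X11, X13}.
  X14's other parents are X4, X11, X12.
  X5 also has parents X2, X3, X7, X10, X13.
MB(X9) = {X2, X3, X4, X5, X7, X8, X10, X11, X12, X13, X14}, which has 11 nodes.

11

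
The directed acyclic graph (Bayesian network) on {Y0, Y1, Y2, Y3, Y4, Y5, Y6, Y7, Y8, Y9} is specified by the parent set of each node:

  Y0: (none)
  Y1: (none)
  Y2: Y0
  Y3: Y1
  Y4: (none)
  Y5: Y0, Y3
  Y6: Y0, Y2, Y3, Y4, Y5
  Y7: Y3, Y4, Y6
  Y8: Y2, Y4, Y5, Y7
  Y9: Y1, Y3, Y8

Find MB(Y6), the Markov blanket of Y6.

The Markov blanket of a node is its parents, its children, and the other parents of its children.
Y6's parents: Y0, Y2, Y3, Y4, Y5.
Y6's children: Y7.
Other parents of Y6's children:
  Y7: Y3, Y4
Union: {Y0, Y2, Y3, Y4, Y5} ∪ {Y7} ∪ {Y3, Y4} = {Y0, Y2, Y3, Y4, Y5, Y7}.

{Y0, Y2, Y3, Y4, Y5, Y7}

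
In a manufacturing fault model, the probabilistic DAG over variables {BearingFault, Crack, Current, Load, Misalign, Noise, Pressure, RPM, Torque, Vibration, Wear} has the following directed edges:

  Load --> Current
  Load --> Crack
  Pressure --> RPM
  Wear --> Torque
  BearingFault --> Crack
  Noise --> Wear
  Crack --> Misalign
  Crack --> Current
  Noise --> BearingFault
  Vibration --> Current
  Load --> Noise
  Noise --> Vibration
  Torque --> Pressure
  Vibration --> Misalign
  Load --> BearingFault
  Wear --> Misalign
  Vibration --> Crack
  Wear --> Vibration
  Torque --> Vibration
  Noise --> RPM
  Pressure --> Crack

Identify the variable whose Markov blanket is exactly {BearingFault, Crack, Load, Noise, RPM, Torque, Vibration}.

The target node must have every member of {BearingFault, Crack, Load, Noise, RPM, Torque, Vibration} as a parent, child, or co-parent, and no others.
Parents of Pressure: Torque; children: Crack, RPM; co-parents: BearingFault, Load, Noise, Vibration.
These exactly cover the given set, so the node is Pressure.

Pressure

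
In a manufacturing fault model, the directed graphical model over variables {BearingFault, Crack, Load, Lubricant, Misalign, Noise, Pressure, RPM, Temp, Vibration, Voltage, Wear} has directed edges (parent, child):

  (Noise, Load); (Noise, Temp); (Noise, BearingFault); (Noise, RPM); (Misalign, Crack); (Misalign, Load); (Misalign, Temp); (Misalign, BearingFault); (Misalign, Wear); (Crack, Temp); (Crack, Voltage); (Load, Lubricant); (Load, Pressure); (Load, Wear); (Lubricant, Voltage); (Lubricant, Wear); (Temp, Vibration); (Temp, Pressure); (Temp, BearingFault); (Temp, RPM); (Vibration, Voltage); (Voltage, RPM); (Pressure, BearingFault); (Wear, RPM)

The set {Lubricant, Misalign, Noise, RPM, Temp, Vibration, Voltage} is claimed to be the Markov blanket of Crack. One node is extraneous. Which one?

A node's Markov blanket = Pa ∪ Ch ∪ (parents of Ch other than the node itself).
Crack's parents: Misalign.
Ch(Crack) = {Temp, Voltage}.
Co-parents of Crack (other parents of its children):
  Temp also has parents Misalign, Noise.
  parents(Voltage) \ {Crack} = {Lubricant, Vibration}.
MB(Crack) = {Lubricant, Misalign, Noise, Temp, Vibration, Voltage}.
RPM is neither a parent, child, nor co-parent of Crack, so it does not belong.

RPM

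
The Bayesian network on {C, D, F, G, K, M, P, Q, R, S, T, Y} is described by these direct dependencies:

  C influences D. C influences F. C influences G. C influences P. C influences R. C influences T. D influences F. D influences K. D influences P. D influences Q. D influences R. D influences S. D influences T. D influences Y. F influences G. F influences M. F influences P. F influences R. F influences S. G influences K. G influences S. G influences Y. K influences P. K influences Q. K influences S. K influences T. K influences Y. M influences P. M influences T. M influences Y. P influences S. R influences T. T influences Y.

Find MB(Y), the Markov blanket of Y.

By definition, MB(Y) is built from Y's parents, Y's children, and the co-parents of Y.
Pa(Y) = {D, G, K, M, T}.
Y's children: none.
Y has no children, so there are no co-parents.
Taking the union gives {D, G, K, M, T}.

{D, G, K, M, T}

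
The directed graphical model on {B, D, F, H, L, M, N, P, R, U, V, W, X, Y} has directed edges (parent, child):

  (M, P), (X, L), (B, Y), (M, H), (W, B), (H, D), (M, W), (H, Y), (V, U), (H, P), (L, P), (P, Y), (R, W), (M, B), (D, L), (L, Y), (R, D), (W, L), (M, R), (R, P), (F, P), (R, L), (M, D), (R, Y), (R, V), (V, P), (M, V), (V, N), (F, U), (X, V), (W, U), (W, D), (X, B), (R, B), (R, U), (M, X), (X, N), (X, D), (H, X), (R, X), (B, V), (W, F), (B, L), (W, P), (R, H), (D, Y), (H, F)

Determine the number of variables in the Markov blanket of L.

The Markov blanket of a node is its parents, its children, and the other parents of its children.
Pa(L) = {B, D, R, W, X}.
L's children: P, Y.
Parents of each child, excluding L:
  P also has parents F, H, M, R, V, W.
  Y also has parents B, D, H, P, R.
MB(L) = {B, D, F, H, M, P, R, V, W, X, Y}, which has 11 nodes.

11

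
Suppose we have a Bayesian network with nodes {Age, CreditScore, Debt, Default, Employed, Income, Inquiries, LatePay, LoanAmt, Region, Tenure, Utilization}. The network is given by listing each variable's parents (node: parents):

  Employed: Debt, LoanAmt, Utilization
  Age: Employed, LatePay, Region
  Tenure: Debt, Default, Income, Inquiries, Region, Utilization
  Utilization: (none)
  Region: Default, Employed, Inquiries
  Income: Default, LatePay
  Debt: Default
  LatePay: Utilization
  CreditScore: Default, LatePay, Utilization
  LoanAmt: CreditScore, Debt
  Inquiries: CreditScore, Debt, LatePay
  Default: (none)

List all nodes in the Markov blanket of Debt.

Debt has parent Default.
Debt's children: Employed, Inquiries, LoanAmt, Tenure.
Parents of each child, excluding Debt:
  Inquiries: CreditScore, LatePay
  LoanAmt: CreditScore
  Employed: LoanAmt, Utilization
  Tenure: Default, Income, Inquiries, Region, Utilization
Taking the union gives {CreditScore, Default, Employed, Income, Inquiries, LatePay, LoanAmt, Region, Tenure, Utilization}.

{CreditScore, Default, Employed, Income, Inquiries, LatePay, LoanAmt, Region, Tenure, Utilization}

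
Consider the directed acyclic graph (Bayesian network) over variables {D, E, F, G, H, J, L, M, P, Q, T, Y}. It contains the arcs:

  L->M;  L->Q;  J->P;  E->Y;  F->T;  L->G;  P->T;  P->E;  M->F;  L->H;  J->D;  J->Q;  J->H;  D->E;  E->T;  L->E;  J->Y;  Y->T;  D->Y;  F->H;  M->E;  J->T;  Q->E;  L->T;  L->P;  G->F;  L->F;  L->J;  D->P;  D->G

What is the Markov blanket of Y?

Recall MB(v) = parents ∪ children ∪ spouses, where spouses are the other parents of v's children.
Parents of Y: D, E, J.
Ch(Y) = {T}.
Parents of each child, excluding Y:
  T also has parents E, F, J, L, P.
MB(Y) = {D, E, F, J, L, P, T}.

{D, E, F, J, L, P, T}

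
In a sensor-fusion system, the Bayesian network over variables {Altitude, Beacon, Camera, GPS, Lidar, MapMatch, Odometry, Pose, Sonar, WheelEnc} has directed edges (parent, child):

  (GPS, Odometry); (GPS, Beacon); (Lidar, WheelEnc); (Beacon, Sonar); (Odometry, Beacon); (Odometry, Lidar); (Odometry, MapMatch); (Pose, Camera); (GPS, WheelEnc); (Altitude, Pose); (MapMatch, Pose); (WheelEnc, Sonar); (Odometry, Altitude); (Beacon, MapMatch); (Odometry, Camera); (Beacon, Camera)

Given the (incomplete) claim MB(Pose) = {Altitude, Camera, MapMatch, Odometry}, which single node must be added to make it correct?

Beacon

The Markov blanket of a node is its parents, its children, and the other parents of its children.
Pose's parents: Altitude, MapMatch.
Children of Pose: Camera.
Other parents of Pose's children:
  Camera's other parents are Beacon, Odometry.
MB(Pose) = {Altitude, Beacon, Camera, MapMatch, Odometry}.
Comparing with the claimed set, Beacon is missing.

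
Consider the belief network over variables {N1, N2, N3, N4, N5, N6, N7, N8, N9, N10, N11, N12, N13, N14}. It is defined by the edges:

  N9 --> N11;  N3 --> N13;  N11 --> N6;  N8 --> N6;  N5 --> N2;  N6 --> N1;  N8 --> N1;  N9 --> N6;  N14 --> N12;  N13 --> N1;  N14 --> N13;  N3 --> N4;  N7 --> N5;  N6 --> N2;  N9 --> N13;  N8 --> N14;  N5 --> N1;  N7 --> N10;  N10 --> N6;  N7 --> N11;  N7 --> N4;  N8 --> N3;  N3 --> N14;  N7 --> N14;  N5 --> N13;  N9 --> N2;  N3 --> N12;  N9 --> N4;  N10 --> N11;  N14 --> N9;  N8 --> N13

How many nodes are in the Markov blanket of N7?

A node's Markov blanket = Pa ∪ Ch ∪ (parents of Ch other than the node itself).
Parents of N7: none.
N7's children: N4, N5, N10, N11, N14.
For each child, the remaining parents (spouses of N7):
  N5 has no other parent.
  N14's other parents are N3, N8.
  N10: no additional parents.
  N4 also has parents N3, N9.
  N11 also has parents N9, N10.
MB(N7) = {N3, N4, N5, N8, N9, N10, N11, N14}, which has 8 nodes.

8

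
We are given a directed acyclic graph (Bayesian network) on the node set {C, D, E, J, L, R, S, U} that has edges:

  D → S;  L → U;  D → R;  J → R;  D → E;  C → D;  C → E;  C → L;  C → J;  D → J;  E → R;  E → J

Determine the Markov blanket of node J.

Parents of J: C, D, E.
Children of J: R.
For each child, the remaining parents (spouses of J):
  parents(R) \ {J} = {D, E}.
So the Markov blanket of J is {C, D, E, R}.

{C, D, E, R}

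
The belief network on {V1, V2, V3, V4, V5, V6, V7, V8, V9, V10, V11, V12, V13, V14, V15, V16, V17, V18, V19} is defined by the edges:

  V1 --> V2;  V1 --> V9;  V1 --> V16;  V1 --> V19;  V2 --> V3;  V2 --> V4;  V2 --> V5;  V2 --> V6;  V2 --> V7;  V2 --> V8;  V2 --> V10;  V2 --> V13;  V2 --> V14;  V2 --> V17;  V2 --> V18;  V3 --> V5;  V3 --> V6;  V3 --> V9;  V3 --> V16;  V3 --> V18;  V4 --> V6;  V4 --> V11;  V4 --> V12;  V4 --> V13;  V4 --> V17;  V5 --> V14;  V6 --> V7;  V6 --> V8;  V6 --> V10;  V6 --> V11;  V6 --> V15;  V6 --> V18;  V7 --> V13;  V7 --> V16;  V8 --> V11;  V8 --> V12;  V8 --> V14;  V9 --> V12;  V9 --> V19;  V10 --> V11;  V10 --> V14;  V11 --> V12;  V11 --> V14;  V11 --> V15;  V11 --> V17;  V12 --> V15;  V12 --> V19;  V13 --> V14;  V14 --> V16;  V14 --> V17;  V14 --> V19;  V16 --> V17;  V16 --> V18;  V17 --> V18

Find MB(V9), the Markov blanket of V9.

{V1, V3, V4, V8, V11, V12, V14, V19}

By definition, MB(V9) is built from V9's parents, V9's children, and the co-parents of V9.
Pa(V9) = {V1, V3}.
V9 has children V12, V19.
Parents of each child, excluding V9:
  parents(V12) \ {V9} = {V4, V8, V11}.
  parents(V19) \ {V9} = {V1, V12, V14}.
MB(V9) = {V1, V3, V4, V8, V11, V12, V14, V19}.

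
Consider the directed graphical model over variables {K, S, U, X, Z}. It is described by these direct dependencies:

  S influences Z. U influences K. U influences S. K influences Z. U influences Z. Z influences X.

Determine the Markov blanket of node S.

Ch(S) = {Z}.
S's parents: U.
Other parents of S's children:
  Z: K, U
So the Markov blanket of S is {K, U, Z}.

{K, U, Z}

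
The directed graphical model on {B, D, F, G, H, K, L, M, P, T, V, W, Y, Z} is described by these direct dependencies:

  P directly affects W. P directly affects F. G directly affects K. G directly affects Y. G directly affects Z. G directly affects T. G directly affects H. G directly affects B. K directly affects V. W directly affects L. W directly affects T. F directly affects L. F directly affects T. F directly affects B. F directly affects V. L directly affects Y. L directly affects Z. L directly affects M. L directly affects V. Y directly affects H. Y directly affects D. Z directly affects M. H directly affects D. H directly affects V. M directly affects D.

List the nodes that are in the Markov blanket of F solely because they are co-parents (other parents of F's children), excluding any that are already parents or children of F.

Children of F: B, L, T, V.
  L also has parent W.
  T also has parents G, W.
  B also has parent G.
  V also has parents H, K, L.
Excluding nodes already adjacent to F (B, L, P, T, V), the co-parent-only contribution is {G, H, K, W}.

{G, H, K, W}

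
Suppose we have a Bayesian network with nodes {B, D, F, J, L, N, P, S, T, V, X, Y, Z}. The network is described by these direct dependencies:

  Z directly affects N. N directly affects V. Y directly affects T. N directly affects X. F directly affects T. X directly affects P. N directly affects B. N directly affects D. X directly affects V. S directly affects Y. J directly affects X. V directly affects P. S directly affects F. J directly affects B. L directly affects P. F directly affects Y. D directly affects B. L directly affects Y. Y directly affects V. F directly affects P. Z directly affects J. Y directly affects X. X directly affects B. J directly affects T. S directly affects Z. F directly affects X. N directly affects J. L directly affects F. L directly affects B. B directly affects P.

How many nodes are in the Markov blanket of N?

9

Ch(N) = {B, D, J, V, X}.
Parents of N: Z.
For each child, the remaining parents (spouses of N):
  J: Z
  D: —
  X: F, J, Y
  V: X, Y
  B: D, J, L, X
MB(N) = {B, D, F, J, L, V, X, Y, Z}, which has 9 nodes.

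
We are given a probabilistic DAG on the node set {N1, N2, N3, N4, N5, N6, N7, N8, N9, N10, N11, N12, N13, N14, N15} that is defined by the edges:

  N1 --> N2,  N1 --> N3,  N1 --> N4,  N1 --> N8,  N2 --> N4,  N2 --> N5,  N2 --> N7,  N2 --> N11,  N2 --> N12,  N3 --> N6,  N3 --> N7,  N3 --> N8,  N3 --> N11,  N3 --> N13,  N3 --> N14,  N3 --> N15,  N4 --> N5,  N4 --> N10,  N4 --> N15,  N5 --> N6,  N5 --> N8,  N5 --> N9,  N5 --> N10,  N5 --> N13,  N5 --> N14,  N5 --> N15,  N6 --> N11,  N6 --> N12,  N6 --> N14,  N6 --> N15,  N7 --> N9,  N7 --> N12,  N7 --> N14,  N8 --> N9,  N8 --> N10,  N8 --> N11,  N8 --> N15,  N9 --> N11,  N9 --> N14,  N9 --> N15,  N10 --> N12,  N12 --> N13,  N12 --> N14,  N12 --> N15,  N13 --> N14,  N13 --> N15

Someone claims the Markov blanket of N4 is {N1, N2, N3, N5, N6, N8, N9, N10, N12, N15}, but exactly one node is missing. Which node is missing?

The Markov blanket of a node is its parents, its children, and the other parents of its children.
N4's children: N5, N10, N15.
Pa(N4) = {N1, N2}.
Co-parents of N4 (other parents of its children):
  parents(N5) \ {N4} = {N2}.
  N10 also has parents N5, N8.
  N15's other parents are N3, N5, N6, N8, N9, N12, N13.
MB(N4) = {N1, N2, N3, N5, N6, N8, N9, N10, N12, N13, N15}.
Comparing with the claimed set, N13 is missing.

N13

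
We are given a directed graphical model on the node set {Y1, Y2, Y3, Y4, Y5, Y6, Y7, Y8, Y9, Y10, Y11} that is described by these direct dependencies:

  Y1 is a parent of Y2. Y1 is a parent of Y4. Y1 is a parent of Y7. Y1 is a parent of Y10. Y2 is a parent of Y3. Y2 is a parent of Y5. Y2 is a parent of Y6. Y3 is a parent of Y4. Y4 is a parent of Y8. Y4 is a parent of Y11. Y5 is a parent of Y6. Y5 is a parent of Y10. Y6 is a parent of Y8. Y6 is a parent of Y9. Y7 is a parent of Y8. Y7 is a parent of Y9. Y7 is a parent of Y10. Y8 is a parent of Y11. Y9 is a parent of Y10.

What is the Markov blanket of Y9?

By definition, MB(Y9) is built from Y9's parents, Y9's children, and the co-parents of Y9.
Pa(Y9) = {Y6, Y7}.
Y9 has child Y10.
Other parents of Y9's children:
  Y10's other parents are Y1, Y5, Y7.
Union: {Y6, Y7} ∪ {Y10} ∪ {Y1, Y5, Y7} = {Y1, Y5, Y6, Y7, Y10}.

{Y1, Y5, Y6, Y7, Y10}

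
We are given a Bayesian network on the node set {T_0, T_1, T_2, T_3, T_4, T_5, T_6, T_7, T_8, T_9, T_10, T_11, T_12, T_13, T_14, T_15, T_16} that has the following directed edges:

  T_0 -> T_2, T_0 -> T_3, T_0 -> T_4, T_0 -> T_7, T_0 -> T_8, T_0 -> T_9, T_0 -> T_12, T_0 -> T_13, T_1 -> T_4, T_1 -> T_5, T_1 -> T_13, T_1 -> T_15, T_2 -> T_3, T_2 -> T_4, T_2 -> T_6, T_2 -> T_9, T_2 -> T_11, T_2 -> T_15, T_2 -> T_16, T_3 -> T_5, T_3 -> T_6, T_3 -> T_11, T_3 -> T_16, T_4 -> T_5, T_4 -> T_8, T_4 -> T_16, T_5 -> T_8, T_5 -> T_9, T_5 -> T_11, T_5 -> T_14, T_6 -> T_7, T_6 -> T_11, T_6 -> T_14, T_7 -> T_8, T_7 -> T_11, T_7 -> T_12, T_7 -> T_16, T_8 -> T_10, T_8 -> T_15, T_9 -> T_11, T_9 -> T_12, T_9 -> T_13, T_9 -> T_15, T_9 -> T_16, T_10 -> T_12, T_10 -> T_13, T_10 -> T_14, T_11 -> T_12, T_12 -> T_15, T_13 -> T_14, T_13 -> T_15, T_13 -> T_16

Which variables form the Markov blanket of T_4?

{T_0, T_1, T_2, T_3, T_5, T_7, T_8, T_9, T_13, T_16}

Pa(T_4) = {T_0, T_1, T_2}.
Children of T_4: T_5, T_8, T_16.
Other parents of T_4's children:
  parents(T_5) \ {T_4} = {T_1, T_3}.
  parents(T_8) \ {T_4} = {T_0, T_5, T_7}.
  T_16's other parents are T_2, T_3, T_7, T_9, T_13.
Taking the union gives {T_0, T_1, T_2, T_3, T_5, T_7, T_8, T_9, T_13, T_16}.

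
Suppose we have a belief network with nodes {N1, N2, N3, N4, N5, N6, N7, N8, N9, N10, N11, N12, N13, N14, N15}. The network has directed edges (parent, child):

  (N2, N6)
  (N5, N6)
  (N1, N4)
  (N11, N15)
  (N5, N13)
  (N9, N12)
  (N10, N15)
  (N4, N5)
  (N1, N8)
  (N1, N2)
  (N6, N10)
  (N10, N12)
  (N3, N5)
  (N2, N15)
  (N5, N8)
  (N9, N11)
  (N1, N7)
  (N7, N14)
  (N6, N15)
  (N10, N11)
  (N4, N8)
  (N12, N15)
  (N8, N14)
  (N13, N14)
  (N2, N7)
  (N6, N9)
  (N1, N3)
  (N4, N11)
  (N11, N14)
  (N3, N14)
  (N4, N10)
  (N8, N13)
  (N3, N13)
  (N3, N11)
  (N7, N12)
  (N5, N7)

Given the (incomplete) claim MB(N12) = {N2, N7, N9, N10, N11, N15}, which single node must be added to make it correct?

Children of N12: N15.
N12's parents: N7, N9, N10.
Co-parents of N12 (other parents of its children):
  N15: N2, N6, N10, N11
MB(N12) = {N2, N6, N7, N9, N10, N11, N15}.
Comparing with the claimed set, N6 is missing.

N6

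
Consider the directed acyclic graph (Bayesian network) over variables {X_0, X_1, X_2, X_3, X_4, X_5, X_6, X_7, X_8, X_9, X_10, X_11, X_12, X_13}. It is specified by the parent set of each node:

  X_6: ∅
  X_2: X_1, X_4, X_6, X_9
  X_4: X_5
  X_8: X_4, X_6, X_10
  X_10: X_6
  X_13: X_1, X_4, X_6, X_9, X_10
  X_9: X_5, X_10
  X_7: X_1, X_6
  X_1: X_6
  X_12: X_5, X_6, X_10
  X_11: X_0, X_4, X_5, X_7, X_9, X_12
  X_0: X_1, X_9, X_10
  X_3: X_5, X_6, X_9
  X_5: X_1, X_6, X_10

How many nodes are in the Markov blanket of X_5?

10

Pa(X_5) = {X_1, X_6, X_10}.
Children of X_5: X_3, X_4, X_9, X_11, X_12.
For each child, the remaining parents (spouses of X_5):
  X_9's other parent is X_10.
  parents(X_12) \ {X_5} = {X_6, X_10}.
  X_4 has no other parent.
  X_11's other parents are X_0, X_4, X_7, X_9, X_12.
  X_3's other parents are X_6, X_9.
MB(X_5) = {X_0, X_1, X_3, X_4, X_6, X_7, X_9, X_10, X_11, X_12}, which has 10 nodes.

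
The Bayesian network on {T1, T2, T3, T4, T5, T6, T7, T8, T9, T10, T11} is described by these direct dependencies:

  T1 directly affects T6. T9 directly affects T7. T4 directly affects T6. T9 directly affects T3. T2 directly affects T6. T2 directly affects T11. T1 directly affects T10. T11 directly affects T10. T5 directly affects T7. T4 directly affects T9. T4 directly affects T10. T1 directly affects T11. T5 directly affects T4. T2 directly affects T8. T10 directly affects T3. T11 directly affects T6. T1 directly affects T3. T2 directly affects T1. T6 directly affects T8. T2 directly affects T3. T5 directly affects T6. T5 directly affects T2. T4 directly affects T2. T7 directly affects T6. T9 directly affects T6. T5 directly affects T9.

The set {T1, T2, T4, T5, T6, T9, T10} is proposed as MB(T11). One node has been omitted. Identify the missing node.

T7

T11 has parents T1, T2.
Children of T11: T6, T10.
Parents of each child, excluding T11:
  parents(T10) \ {T11} = {T1, T4}.
  parents(T6) \ {T11} = {T1, T2, T4, T5, T7, T9}.
MB(T11) = {T1, T2, T4, T5, T6, T7, T9, T10}.
Comparing with the claimed set, T7 is missing.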